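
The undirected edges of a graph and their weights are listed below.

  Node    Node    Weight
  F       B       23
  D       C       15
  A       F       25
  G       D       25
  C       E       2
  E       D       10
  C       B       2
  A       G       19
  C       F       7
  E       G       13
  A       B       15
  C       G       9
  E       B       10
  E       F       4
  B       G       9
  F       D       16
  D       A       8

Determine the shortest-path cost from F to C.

6

Settle nodes by increasing distance from F:
F: 0
E: 4  (via F)
C: 6  (via E)
Shortest route: F–E–C = 6.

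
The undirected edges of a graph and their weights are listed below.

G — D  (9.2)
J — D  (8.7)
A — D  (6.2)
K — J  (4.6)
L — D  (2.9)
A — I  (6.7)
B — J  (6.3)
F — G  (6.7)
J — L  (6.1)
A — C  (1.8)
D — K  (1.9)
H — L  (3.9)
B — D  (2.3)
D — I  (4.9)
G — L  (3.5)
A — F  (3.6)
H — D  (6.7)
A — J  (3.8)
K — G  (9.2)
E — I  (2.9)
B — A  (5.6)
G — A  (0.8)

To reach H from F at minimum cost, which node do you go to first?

Enumerating some paths:
F - A - G - L - H: 3.6+0.8+3.5+3.9 = 11.8
F - A - D - H: 3.6+6.2+6.7 = 16.5
F - G - L - H: 6.7+3.5+3.9 = 14.1
The minimum is 11.8 via F - A - G - L - H.
So from F the first move is to A.

A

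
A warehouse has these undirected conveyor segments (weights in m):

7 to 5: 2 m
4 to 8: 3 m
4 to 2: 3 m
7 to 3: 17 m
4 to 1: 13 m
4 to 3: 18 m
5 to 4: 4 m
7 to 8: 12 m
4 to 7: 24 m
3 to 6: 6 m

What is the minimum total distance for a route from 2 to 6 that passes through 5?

Best 2 to 5: 2–4–5 costing 7
Best 5 to 6: 5–7–3–6 costing 25
Total via 5: 7 + 25 = 32 m.

32 m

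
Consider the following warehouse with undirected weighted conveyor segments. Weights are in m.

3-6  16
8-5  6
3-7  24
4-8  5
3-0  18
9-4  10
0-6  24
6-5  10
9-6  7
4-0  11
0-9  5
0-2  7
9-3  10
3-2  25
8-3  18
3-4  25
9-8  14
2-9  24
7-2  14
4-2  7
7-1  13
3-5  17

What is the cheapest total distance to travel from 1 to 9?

39 m

Shortest distances from 1:
1: 0
7: 13  (via 1)
2: 27  (via 7)
0: 34  (via 2)
4: 34  (via 2)
3: 37  (via 7)
8: 39  (via 4)
9: 39  (via 0)
Shortest route: 1–7–2–0–9 = 39 m.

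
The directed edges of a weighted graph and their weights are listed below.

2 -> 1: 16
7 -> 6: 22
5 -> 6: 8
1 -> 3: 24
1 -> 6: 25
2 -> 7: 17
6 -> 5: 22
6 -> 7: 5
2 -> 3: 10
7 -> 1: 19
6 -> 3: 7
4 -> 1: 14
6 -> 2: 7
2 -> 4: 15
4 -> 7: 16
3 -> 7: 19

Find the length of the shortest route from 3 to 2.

48

Running Dijkstra from 3:
3: 0
7: 19  (via 3)
1: 38  (via 7)
6: 41  (via 7)
2: 48  (via 6)
Shortest route: 3–7–6–2 = 48.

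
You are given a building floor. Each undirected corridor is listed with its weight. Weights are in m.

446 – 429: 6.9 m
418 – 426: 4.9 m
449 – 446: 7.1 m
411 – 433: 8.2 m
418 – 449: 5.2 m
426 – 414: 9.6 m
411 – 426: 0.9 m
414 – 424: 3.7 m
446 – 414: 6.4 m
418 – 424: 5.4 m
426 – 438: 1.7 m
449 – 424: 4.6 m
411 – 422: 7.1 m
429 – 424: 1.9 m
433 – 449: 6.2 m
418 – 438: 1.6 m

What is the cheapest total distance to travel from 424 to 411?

9.6 m

Enumerating some paths:
424–418–426–411: 5.4+4.9+0.9 = 11.2
424–418–438–426–411: 5.4+1.6+1.7+0.9 = 9.6
Cheapest is 424–418–438–426–411 at 9.6 m.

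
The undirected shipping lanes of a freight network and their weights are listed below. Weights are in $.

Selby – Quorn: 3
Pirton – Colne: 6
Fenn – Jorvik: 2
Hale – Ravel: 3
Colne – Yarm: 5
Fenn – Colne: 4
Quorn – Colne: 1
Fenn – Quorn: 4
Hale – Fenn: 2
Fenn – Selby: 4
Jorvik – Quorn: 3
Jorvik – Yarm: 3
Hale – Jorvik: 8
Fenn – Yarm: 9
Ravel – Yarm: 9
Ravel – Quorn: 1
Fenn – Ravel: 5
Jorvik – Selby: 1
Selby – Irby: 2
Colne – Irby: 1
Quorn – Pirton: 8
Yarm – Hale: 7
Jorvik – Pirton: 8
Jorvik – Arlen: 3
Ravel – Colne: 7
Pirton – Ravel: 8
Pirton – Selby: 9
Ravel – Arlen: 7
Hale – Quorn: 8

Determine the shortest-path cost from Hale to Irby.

$6

Enumerating some paths:
Hale - Fenn - Colne - Irby: 2+4+1 = 7
Hale - Ravel - Quorn - Colne - Irby: 3+1+1+1 = 6
Hale - Fenn - Jorvik - Selby - Irby: 2+2+1+2 = 7
The minimum is $6 via Hale - Ravel - Quorn - Colne - Irby.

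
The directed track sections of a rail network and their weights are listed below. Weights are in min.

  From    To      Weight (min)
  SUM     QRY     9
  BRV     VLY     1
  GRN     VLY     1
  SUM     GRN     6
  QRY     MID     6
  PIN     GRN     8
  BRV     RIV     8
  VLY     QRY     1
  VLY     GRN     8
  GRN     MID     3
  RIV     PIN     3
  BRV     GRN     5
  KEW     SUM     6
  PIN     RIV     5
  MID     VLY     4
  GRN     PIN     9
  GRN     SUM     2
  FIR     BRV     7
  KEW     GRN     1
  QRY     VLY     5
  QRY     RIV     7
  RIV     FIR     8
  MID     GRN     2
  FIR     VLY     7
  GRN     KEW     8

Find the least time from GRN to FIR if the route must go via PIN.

22 min

Best GRN to PIN: GRN → PIN costing 9
Best PIN to FIR: PIN → RIV → FIR costing 13
Total via PIN: 9 + 13 = 22 min.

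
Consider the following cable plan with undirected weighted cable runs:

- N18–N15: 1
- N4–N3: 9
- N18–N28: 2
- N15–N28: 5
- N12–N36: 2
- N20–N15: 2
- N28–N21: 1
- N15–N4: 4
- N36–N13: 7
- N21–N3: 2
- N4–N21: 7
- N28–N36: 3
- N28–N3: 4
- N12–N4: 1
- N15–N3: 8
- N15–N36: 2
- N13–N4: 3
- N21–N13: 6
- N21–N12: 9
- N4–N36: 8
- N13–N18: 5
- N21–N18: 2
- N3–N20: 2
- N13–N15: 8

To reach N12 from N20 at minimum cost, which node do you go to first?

N15

Candidate routes:
N20 - N15 - N36 - N12: 2+2+2 = 6
N20 - N15 - N4 - N12: 2+4+1 = 7
N20 - N3 - N21 - N28 - N36 - N12: 2+2+1+3+2 = 10
Cheapest is N20 - N15 - N36 - N12 at 6.
So from N20 the first move is to N15.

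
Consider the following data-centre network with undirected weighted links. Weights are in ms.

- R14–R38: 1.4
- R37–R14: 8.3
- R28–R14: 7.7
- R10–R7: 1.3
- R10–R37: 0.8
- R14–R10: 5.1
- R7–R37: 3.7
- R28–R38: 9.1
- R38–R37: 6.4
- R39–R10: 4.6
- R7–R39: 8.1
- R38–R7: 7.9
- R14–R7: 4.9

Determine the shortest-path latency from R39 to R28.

Shortest distances from R39:
R39: 0
R10: 4.6  (via R39)
R37: 5.4  (via R10)
R7: 5.9  (via R10)
R14: 9.7  (via R10)
R38: 11.1  (via R14)
R28: 17.4  (via R14)
Shortest route: R39 → R10 → R14 → R28 = 17.4 ms.

17.4 ms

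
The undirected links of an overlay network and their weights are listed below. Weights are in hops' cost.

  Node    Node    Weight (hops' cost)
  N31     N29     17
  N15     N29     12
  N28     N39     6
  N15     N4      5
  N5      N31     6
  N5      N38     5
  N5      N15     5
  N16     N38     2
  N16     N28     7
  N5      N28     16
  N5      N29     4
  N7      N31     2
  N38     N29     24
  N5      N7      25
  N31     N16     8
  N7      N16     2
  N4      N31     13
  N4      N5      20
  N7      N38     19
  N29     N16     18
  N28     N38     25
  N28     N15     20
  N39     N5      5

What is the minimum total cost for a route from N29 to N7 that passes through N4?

29 hops' cost

Shortest N29→N4: N29–N5–N15–N4 = 14
Shortest N4→N7: N4–N31–N7 = 15
Total via N4: 14 + 15 = 29 hops' cost.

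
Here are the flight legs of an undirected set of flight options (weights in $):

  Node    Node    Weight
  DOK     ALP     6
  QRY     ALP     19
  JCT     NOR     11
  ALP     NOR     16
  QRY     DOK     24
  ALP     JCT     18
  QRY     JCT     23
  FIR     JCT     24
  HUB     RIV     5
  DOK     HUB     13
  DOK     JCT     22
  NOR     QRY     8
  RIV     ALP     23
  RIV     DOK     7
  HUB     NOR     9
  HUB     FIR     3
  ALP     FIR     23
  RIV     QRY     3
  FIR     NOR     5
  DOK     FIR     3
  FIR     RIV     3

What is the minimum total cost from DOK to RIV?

Enumerating some paths:
DOK - FIR - RIV: 3+3 = 6
DOK - FIR - HUB - RIV: 3+3+5 = 11
DOK - RIV: 7 = 7
Cheapest is DOK - FIR - RIV at $6.

$6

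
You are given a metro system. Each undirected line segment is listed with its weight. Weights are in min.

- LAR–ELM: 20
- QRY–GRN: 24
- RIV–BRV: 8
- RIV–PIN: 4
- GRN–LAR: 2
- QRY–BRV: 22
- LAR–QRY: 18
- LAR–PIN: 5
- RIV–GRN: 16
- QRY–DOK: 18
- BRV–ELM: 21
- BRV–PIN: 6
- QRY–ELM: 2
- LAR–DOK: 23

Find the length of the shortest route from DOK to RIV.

Enumerating some paths:
DOK → LAR → PIN → BRV → RIV: 23+5+6+8 = 42
DOK → LAR → PIN → RIV: 23+5+4 = 32
DOK → LAR → GRN → RIV: 23+2+16 = 41
The minimum is 32 min via DOK → LAR → PIN → RIV.

32 min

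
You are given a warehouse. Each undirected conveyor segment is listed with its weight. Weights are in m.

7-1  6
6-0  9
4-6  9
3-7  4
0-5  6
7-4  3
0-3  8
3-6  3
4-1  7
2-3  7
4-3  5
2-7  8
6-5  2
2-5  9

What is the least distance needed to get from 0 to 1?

Candidate routes:
0 → 3 → 4 → 1: 8+5+7 = 20
0 → 3 → 7 → 1: 8+4+6 = 18
0 → 5 → 6 → 3 → 7 → 1: 6+2+3+4+6 = 21
Cheapest is 0 → 3 → 7 → 1 at 18 m.

18 m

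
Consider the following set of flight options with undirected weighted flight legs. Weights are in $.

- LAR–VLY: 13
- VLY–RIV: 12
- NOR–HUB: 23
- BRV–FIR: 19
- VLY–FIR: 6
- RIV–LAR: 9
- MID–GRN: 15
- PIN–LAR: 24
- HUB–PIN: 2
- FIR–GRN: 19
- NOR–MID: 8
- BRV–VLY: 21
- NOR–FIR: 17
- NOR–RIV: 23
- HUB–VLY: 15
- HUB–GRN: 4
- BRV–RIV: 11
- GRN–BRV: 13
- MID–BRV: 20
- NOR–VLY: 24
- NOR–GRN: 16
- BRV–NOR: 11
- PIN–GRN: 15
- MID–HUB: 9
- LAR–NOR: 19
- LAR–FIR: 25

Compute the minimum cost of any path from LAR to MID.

$27

Candidate routes:
LAR - VLY - HUB - MID: 13+15+9 = 37
LAR - PIN - HUB - MID: 24+2+9 = 35
LAR - NOR - MID: 19+8 = 27
LAR - RIV - BRV - NOR - MID: 9+11+11+8 = 39
Cheapest is LAR - NOR - MID at $27.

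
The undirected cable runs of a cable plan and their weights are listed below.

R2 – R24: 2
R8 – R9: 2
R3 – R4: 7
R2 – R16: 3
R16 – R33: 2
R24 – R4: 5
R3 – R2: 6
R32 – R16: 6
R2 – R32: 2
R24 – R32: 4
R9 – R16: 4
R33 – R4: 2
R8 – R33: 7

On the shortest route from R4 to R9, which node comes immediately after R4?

Compare a few routes:
R4 → R33 → R8 → R9: 2+7+2 = 11
R4 → R24 → R2 → R16 → R9: 5+2+3+4 = 14
R4 → R33 → R16 → R9: 2+2+4 = 8
The minimum is 8 via R4 → R33 → R16 → R9.
So from R4 the first move is to R33.

R33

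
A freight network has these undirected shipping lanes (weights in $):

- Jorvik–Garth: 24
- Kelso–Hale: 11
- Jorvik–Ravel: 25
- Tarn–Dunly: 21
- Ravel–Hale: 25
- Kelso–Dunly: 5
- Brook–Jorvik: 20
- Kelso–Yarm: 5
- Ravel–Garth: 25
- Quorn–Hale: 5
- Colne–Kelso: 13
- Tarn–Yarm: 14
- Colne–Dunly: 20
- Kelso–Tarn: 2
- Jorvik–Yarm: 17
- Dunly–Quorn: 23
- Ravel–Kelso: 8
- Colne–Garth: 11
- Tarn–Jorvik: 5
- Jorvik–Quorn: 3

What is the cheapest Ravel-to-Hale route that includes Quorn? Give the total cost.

Shortest Ravel→Quorn: Ravel → Kelso → Tarn → Jorvik → Quorn = 18
Best Quorn to Hale: Quorn → Hale costing 5
Total via Quorn: 18 + 5 = $23.

$23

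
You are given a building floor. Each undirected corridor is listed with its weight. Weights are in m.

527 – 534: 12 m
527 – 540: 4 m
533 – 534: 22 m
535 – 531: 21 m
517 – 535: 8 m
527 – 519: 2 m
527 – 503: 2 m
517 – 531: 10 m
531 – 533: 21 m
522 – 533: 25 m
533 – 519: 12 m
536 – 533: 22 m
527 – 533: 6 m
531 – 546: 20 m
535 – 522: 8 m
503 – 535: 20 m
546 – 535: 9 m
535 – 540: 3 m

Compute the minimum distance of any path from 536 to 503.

Running Dijkstra from 536:
536: 0
533: 22  (via 536)
527: 28  (via 533)
519: 30  (via 527)
503: 30  (via 527)
Shortest route: 536 → 533 → 527 → 503 = 30 m.

30 m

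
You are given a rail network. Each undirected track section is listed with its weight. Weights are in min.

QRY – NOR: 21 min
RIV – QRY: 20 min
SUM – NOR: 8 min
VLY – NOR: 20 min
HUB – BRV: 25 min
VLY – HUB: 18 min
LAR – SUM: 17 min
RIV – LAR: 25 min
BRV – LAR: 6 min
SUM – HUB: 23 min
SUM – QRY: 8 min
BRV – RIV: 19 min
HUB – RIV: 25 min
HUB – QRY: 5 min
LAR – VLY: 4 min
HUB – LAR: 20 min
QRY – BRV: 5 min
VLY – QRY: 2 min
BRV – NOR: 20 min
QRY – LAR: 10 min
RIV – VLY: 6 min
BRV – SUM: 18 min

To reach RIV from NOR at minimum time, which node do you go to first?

SUM

Compare a few routes:
NOR - SUM - QRY - VLY - RIV: 8+8+2+6 = 24
NOR - VLY - RIV: 20+6 = 26
NOR - QRY - VLY - RIV: 21+2+6 = 29
NOR - BRV - QRY - VLY - RIV: 20+5+2+6 = 33
The minimum is 24 min via NOR - SUM - QRY - VLY - RIV.
So from NOR the first move is to SUM.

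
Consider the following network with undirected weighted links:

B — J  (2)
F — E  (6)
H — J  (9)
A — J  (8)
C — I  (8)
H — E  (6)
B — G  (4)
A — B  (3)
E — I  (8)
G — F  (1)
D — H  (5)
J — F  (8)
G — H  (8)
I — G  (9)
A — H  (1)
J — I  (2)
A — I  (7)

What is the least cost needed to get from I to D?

13

Enumerating some paths:
I - E - H - D: 8+6+5 = 19
I - J - A - H - D: 2+8+1+5 = 16
I - A - H - D: 7+1+5 = 13
I - J - H - D: 2+9+5 = 16
Cheapest is I - A - H - D at 13.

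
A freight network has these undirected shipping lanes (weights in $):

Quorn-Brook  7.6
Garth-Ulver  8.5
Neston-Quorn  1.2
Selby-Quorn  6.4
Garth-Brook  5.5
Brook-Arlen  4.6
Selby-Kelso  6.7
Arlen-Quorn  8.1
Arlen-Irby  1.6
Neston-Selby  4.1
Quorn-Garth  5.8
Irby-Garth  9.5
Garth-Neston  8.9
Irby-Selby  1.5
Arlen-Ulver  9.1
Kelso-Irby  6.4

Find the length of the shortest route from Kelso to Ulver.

$17.1

Candidate routes:
Kelso → Selby → Irby → Arlen → Ulver: 6.7+1.5+1.6+9.1 = 18.9
Kelso → Irby → Arlen → Ulver: 6.4+1.6+9.1 = 17.1
The minimum is $17.1 via Kelso → Irby → Arlen → Ulver.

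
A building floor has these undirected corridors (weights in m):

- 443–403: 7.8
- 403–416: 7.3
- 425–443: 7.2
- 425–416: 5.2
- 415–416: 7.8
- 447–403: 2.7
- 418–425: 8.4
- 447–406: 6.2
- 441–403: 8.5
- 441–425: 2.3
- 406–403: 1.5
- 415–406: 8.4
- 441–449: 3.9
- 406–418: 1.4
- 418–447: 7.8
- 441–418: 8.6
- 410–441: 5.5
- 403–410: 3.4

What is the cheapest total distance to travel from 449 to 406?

13.9 m

Candidate routes:
449 - 441 - 410 - 403 - 406: 3.9+5.5+3.4+1.5 = 14.3
449 - 441 - 403 - 406: 3.9+8.5+1.5 = 13.9
The minimum is 13.9 m via 449 - 441 - 403 - 406.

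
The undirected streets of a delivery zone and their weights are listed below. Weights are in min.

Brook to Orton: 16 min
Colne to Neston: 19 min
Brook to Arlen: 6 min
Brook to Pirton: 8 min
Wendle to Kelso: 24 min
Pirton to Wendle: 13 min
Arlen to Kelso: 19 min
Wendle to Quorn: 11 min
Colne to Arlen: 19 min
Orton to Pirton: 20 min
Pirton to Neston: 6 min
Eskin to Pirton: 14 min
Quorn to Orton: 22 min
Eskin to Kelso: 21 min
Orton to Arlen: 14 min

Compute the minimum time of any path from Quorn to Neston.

30 min

Running Dijkstra from Quorn:
Quorn: 0
Wendle: 11  (via Quorn)
Orton: 22  (via Quorn)
Pirton: 24  (via Wendle)
Neston: 30  (via Pirton)
Shortest route: Quorn → Wendle → Pirton → Neston = 30 min.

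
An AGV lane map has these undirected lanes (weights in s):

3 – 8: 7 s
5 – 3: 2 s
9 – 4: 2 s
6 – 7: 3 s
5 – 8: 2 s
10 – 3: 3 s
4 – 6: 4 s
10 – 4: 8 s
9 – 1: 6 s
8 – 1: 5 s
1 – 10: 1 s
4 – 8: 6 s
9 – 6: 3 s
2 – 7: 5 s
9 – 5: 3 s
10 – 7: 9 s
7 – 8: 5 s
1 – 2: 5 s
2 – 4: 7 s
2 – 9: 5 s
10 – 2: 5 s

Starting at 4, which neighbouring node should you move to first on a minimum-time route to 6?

Enumerating some paths:
4–9–6: 2+3 = 5
4–6: 4 = 4
The minimum is 4 s via 4–6.
So from 4 the first move is to 6.

6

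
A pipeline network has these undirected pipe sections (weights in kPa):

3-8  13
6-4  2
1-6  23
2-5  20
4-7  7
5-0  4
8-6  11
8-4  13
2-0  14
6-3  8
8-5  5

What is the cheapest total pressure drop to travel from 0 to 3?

22 kPa

Compare a few routes:
0–5–8–3: 4+5+13 = 22
0–5–8–6–3: 4+5+11+8 = 28
0–5–8–4–6–3: 4+5+13+2+8 = 32
0–2–5–8–3: 14+20+5+13 = 52
Cheapest is 0–5–8–3 at 22 kPa.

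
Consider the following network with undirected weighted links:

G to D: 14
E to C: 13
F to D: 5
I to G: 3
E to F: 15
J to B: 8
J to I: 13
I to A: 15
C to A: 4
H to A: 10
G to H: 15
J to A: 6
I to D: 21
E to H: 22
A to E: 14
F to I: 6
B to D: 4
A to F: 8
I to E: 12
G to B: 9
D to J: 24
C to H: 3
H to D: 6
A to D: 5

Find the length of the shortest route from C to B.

Compare a few routes:
C - H - D - B: 3+6+4 = 13
C - A - J - B: 4+6+8 = 18
C - A - F - D - B: 4+8+5+4 = 21
Cheapest is C - H - D - B at 13.

13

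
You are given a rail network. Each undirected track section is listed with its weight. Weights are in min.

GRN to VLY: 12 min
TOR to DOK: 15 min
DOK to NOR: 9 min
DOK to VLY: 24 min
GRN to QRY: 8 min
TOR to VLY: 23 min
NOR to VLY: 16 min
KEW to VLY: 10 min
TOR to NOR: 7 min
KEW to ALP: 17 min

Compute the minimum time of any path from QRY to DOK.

44 min

Running Dijkstra from QRY:
QRY: 0
GRN: 8  (via QRY)
VLY: 20  (via GRN)
KEW: 30  (via VLY)
NOR: 36  (via VLY)
TOR: 43  (via VLY)
DOK: 44  (via VLY)
Shortest route: QRY–GRN–VLY–DOK = 44 min.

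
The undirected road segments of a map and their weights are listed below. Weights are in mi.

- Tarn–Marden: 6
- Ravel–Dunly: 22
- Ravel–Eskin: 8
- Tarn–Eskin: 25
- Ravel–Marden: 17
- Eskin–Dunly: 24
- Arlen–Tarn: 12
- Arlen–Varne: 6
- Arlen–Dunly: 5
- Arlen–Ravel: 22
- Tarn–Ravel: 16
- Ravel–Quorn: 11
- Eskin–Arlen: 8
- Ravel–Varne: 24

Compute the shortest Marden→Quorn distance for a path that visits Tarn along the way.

Best Marden to Tarn: Marden → Tarn costing 6
Best Tarn to Quorn: Tarn → Ravel → Quorn costing 27
Total via Tarn: 6 + 27 = 33 mi.

33 mi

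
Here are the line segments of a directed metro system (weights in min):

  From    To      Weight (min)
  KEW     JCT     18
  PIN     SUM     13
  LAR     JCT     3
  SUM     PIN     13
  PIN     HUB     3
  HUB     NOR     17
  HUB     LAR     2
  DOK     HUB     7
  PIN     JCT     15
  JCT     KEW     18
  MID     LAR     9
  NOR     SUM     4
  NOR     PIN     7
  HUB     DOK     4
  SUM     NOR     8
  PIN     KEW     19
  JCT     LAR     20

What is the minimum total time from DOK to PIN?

31 min

Running Dijkstra from DOK:
DOK: 0
HUB: 7  (via DOK)
LAR: 9  (via HUB)
JCT: 12  (via LAR)
NOR: 24  (via HUB)
SUM: 28  (via NOR)
KEW: 30  (via JCT)
PIN: 31  (via NOR)
Shortest route: DOK–HUB–NOR–PIN = 31 min.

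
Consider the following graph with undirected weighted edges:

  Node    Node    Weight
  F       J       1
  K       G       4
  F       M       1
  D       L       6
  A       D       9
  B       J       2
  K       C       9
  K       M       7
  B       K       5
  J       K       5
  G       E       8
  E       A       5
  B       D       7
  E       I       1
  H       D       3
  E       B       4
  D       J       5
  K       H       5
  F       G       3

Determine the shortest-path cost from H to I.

15

Running Dijkstra from H:
H: 0
D: 3  (via H)
K: 5  (via H)
J: 8  (via D)
F: 9  (via J)
G: 9  (via K)
L: 9  (via D)
B: 10  (via D)
M: 10  (via F)
A: 12  (via D)
C: 14  (via K)
E: 14  (via B)
I: 15  (via E)
Shortest route: H → D → B → E → I = 15.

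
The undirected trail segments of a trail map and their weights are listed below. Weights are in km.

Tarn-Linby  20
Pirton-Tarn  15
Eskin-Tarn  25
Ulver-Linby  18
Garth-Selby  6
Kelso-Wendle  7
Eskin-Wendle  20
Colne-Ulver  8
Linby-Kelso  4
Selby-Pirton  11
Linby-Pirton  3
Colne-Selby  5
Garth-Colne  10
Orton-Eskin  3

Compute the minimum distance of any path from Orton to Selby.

48 km

Running Dijkstra from Orton:
Orton: 0
Eskin: 3  (via Orton)
Wendle: 23  (via Eskin)
Tarn: 28  (via Eskin)
Kelso: 30  (via Wendle)
Linby: 34  (via Kelso)
Pirton: 37  (via Linby)
Selby: 48  (via Pirton)
Shortest route: Orton–Eskin–Wendle–Kelso–Linby–Pirton–Selby = 48 km.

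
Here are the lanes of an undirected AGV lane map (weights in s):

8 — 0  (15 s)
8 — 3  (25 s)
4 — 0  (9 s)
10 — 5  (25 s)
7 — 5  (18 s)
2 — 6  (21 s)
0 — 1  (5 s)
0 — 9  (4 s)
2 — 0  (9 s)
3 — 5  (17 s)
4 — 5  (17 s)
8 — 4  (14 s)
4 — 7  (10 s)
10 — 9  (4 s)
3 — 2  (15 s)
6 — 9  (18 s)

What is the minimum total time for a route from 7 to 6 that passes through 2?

Best 7 to 2: 7–4–0–2 costing 28
Best 2 to 6: 2–6 costing 21
Total via 2: 28 + 21 = 49 s.

49 s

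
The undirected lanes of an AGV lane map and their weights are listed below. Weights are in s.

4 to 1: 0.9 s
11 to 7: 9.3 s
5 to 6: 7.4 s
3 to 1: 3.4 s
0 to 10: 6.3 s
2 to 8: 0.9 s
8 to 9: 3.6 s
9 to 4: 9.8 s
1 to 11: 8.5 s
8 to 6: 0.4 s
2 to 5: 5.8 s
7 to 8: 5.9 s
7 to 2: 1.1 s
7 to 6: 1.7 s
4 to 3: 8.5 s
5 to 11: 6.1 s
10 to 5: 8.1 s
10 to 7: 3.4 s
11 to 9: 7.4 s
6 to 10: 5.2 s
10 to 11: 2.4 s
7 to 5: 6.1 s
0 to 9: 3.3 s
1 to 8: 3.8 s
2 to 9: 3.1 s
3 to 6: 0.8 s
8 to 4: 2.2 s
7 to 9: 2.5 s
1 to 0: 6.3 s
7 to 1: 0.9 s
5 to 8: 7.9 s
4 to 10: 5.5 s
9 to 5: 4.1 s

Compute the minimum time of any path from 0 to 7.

5.8 s

Running Dijkstra from 0:
0: 0
9: 3.3  (via 0)
7: 5.8  (via 9)
Shortest route: 0 → 9 → 7 = 5.8 s.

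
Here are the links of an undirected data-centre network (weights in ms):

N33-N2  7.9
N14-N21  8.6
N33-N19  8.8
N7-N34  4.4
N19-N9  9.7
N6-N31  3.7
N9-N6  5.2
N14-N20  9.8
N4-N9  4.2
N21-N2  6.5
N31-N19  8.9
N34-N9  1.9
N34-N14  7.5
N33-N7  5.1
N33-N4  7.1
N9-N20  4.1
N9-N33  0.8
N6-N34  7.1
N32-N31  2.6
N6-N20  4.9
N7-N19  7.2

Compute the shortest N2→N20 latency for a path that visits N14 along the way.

Best N2 to N14: N2 → N21 → N14 costing 15.1
Shortest N14→N20: N14 → N20 = 9.8
Total via N14: 15.1 + 9.8 = 24.9 ms.

24.9 ms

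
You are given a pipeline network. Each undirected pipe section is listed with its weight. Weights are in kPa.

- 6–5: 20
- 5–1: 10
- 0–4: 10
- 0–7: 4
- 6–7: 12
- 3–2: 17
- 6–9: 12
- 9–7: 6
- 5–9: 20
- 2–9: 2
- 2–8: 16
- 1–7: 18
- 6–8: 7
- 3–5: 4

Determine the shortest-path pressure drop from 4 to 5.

40 kPa

Compare a few routes:
4 → 0 → 7 → 1 → 5: 10+4+18+10 = 42
4 → 0 → 7 → 9 → 5: 10+4+6+20 = 40
The minimum is 40 kPa via 4 → 0 → 7 → 9 → 5.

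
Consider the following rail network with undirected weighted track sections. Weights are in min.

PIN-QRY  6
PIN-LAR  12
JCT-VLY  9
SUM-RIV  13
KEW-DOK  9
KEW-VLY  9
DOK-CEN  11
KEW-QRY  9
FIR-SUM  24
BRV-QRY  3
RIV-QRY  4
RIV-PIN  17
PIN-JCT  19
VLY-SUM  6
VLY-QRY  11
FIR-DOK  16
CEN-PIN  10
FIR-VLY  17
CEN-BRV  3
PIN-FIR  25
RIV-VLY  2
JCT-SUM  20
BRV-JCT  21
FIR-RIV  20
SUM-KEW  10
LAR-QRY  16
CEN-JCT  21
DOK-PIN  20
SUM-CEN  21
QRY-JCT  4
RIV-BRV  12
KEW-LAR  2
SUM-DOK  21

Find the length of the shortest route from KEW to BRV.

12 min

Running Dijkstra from KEW:
KEW: 0
LAR: 2  (via KEW)
VLY: 9  (via KEW)
QRY: 9  (via KEW)
DOK: 9  (via KEW)
SUM: 10  (via KEW)
RIV: 11  (via VLY)
BRV: 12  (via QRY)
Shortest route: KEW → QRY → BRV = 12 min.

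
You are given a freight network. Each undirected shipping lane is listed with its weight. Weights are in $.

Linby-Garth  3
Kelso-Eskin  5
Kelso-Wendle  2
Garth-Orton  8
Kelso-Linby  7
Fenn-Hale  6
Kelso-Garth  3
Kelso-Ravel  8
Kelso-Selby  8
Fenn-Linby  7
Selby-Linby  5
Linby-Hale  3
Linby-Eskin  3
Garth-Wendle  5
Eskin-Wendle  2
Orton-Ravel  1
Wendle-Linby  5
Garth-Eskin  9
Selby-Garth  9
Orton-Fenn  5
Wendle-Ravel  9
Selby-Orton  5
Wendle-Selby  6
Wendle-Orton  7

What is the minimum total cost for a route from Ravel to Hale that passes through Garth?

$15

Shortest Ravel→Garth: Ravel → Orton → Garth = 9
Shortest Garth→Hale: Garth → Linby → Hale = 6
Total via Garth: 9 + 6 = $15.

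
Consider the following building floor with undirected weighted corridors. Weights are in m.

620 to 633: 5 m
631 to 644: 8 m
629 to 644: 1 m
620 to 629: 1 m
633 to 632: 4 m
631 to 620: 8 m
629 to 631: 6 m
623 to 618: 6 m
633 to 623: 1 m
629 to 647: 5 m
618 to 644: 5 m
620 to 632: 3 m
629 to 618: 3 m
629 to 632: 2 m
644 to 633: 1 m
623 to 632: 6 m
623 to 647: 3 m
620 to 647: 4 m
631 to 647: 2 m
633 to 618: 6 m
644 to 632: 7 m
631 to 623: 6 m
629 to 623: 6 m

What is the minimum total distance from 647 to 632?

Enumerating some paths:
647–623–633–644–629–632: 3+1+1+1+2 = 8
647–620–632: 4+3 = 7
647–623–633–632: 3+1+4 = 8
The minimum is 7 m via 647–620–632.

7 m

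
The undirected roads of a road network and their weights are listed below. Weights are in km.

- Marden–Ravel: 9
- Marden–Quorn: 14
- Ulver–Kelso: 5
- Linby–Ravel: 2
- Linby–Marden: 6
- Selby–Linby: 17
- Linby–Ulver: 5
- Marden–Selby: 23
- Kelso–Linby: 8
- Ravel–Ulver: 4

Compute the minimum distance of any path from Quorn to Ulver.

Settle nodes by increasing distance from Quorn:
Quorn: 0
Marden: 14  (via Quorn)
Linby: 20  (via Marden)
Ravel: 22  (via Linby)
Ulver: 25  (via Linby)
Shortest route: Quorn → Marden → Linby → Ulver = 25 km.

25 km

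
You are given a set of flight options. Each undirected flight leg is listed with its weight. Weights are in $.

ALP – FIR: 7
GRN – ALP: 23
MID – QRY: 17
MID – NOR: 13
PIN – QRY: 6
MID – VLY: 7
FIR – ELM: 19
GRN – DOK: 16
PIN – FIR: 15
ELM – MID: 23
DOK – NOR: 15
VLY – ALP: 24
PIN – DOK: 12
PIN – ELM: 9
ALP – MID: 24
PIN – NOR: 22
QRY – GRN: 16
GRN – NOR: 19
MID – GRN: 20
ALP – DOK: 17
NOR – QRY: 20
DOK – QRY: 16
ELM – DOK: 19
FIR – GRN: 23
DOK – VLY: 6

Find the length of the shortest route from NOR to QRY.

$20

Settle nodes by increasing distance from NOR:
NOR: 0
MID: 13  (via NOR)
DOK: 15  (via NOR)
GRN: 19  (via NOR)
VLY: 20  (via MID)
QRY: 20  (via NOR)
Shortest route: NOR → QRY = $20.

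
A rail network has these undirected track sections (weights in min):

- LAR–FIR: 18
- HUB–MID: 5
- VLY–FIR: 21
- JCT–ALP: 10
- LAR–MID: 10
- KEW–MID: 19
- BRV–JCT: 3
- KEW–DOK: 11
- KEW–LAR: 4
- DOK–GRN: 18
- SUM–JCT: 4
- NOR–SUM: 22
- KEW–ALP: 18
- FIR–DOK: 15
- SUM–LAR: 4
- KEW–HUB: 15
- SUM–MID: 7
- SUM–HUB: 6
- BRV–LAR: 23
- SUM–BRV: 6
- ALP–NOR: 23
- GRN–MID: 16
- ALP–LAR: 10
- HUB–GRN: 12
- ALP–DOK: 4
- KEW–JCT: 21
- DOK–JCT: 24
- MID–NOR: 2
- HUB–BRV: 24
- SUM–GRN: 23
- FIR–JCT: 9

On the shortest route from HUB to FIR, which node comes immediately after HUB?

SUM

Compare a few routes:
HUB → MID → SUM → JCT → FIR: 5+7+4+9 = 25
HUB → SUM → BRV → JCT → FIR: 6+6+3+9 = 24
HUB → SUM → JCT → FIR: 6+4+9 = 19
HUB → SUM → LAR → FIR: 6+4+18 = 28
The minimum is 19 min via HUB → SUM → JCT → FIR.
So from HUB the first move is to SUM.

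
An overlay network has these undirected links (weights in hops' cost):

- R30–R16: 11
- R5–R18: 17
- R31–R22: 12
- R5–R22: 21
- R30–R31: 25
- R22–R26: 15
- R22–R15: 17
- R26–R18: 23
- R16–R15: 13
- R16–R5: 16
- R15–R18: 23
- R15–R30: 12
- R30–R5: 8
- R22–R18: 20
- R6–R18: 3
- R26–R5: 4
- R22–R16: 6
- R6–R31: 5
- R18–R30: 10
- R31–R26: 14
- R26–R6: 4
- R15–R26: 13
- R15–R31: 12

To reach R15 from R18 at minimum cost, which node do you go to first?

R6

Compare a few routes:
R18–R30–R15: 10+12 = 22
R18–R6–R26–R15: 3+4+13 = 20
Cheapest is R18–R6–R26–R15 at 20 hops' cost.
So from R18 the first move is to R6.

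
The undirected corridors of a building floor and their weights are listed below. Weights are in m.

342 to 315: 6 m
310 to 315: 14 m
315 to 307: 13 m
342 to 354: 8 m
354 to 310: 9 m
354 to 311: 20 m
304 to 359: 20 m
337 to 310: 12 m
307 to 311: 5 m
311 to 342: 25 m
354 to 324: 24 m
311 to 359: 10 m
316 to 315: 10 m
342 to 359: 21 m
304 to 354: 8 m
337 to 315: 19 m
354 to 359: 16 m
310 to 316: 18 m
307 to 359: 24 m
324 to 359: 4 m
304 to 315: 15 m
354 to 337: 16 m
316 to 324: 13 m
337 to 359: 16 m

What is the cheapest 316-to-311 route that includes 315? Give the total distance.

28 m

Shortest 316→315: 316 → 315 = 10
Shortest 315→311: 315 → 307 → 311 = 18
Total via 315: 10 + 18 = 28 m.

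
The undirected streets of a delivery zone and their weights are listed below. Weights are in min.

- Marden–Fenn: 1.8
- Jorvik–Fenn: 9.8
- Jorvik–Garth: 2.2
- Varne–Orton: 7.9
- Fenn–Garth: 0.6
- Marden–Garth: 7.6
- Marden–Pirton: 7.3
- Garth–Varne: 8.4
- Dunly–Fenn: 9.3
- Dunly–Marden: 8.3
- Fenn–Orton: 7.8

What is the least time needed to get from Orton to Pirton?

16.9 min

Enumerating some paths:
Orton - Fenn - Marden - Pirton: 7.8+1.8+7.3 = 16.9
Orton - Fenn - Garth - Marden - Pirton: 7.8+0.6+7.6+7.3 = 23.3
The minimum is 16.9 min via Orton - Fenn - Marden - Pirton.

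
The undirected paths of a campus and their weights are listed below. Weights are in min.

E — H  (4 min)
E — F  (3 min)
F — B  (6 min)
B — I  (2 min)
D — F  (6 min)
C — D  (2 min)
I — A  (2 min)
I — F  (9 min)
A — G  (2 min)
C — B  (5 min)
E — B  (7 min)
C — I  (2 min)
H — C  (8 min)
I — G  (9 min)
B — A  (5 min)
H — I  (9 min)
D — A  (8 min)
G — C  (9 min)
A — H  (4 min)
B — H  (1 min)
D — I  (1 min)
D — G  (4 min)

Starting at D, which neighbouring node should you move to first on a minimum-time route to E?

Compare a few routes:
D - F - E: 6+3 = 9
D - I - B - H - E: 1+2+1+4 = 8
Cheapest is D - I - B - H - E at 8 min.
So from D the first move is to I.

I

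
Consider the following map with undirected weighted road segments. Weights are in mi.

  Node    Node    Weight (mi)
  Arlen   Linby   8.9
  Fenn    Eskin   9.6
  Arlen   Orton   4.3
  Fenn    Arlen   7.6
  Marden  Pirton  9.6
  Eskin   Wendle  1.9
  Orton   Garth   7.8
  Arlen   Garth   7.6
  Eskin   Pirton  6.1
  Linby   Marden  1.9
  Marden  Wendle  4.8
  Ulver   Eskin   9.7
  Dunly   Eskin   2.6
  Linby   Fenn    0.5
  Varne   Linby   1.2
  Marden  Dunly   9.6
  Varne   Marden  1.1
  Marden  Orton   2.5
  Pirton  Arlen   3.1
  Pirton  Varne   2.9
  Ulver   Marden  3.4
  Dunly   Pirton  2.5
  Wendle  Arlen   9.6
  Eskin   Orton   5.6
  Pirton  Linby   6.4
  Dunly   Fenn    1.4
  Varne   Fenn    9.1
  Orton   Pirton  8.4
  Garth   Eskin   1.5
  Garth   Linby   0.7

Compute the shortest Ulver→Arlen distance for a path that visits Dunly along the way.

Shortest Ulver→Dunly: Ulver → Marden → Linby → Fenn → Dunly = 7.2
Shortest Dunly→Arlen: Dunly → Pirton → Arlen = 5.6
Total via Dunly: 7.2 + 5.6 = 12.8 mi.

12.8 mi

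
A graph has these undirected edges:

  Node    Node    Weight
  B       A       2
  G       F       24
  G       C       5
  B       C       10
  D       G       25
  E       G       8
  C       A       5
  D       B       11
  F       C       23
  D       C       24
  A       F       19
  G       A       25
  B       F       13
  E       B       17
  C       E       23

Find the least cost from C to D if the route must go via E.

Best C to E: C–G–E costing 13
Shortest E→D: E–B–D = 28
Total via E: 13 + 28 = 41.

41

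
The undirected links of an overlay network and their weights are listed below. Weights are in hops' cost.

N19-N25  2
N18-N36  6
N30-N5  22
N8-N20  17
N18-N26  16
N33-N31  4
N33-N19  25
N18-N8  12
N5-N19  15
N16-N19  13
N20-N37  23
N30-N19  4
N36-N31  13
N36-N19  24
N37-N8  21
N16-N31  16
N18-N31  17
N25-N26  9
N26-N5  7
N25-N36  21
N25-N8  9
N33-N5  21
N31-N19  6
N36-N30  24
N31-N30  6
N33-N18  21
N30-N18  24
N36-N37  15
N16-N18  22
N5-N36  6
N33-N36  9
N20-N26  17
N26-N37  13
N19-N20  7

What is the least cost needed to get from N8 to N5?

24 hops' cost

Shortest distances from N8:
N8: 0
N25: 9  (via N8)
N19: 11  (via N25)
N18: 12  (via N8)
N30: 15  (via N19)
N31: 17  (via N19)
N20: 17  (via N8)
N26: 18  (via N25)
N36: 18  (via N18)
N37: 21  (via N8)
N33: 21  (via N31)
N16: 24  (via N19)
N5: 24  (via N36)
Shortest route: N8 → N18 → N36 → N5 = 24 hops' cost.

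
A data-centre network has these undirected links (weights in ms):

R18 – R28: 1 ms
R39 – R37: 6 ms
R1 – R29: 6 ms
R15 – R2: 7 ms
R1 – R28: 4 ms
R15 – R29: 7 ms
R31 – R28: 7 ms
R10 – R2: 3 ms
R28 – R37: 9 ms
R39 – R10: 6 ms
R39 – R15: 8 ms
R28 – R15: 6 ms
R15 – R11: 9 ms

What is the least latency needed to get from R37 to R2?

15 ms

Compare a few routes:
R37 → R39 → R15 → R2: 6+8+7 = 21
R37 → R28 → R15 → R2: 9+6+7 = 22
R37 → R39 → R10 → R2: 6+6+3 = 15
The minimum is 15 ms via R37 → R39 → R10 → R2.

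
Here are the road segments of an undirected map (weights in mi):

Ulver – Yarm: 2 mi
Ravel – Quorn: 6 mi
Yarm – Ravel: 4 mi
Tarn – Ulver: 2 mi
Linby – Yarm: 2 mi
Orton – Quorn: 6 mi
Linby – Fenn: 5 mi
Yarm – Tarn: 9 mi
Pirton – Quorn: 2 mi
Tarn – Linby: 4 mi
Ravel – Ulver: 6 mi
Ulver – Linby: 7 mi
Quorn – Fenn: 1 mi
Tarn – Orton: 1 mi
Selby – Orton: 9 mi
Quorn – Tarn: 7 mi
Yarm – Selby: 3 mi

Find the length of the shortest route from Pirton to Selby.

Settle nodes by increasing distance from Pirton:
Pirton: 0
Quorn: 2  (via Pirton)
Fenn: 3  (via Quorn)
Orton: 8  (via Quorn)
Linby: 8  (via Fenn)
Ravel: 8  (via Quorn)
Tarn: 9  (via Quorn)
Yarm: 10  (via Linby)
Ulver: 11  (via Tarn)
Selby: 13  (via Yarm)
Shortest route: Pirton–Quorn–Fenn–Linby–Yarm–Selby = 13 mi.

13 mi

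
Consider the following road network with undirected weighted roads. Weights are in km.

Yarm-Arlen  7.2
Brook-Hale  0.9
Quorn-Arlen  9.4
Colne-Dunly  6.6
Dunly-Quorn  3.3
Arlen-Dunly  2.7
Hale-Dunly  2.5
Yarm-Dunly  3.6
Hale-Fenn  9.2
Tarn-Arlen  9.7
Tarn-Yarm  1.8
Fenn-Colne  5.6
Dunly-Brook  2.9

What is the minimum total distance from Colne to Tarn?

12 km

Compare a few routes:
Colne → Dunly → Arlen → Yarm → Tarn: 6.6+2.7+7.2+1.8 = 18.3
Colne → Dunly → Yarm → Tarn: 6.6+3.6+1.8 = 12
The minimum is 12 km via Colne → Dunly → Yarm → Tarn.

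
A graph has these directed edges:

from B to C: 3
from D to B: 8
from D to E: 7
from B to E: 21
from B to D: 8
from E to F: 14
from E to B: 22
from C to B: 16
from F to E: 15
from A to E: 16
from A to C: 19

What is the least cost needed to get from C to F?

45

Compare a few routes:
C–B–E–F: 16+21+14 = 51
C–B–D–E–F: 16+8+7+14 = 45
Cheapest is C–B–D–E–F at 45.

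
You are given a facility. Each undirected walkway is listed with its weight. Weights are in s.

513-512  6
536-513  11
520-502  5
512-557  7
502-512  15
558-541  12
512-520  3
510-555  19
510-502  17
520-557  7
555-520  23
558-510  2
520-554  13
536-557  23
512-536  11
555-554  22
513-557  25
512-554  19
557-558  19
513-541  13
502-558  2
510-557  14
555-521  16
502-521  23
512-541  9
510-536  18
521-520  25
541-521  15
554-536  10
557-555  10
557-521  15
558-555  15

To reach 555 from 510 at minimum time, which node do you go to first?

558

Enumerating some paths:
510–558–555: 2+15 = 17
510–558–502–520–557–555: 2+2+5+7+10 = 26
510–555: 19 = 19
510–557–555: 14+10 = 24
The minimum is 17 s via 510–558–555.
So from 510 the first move is to 558.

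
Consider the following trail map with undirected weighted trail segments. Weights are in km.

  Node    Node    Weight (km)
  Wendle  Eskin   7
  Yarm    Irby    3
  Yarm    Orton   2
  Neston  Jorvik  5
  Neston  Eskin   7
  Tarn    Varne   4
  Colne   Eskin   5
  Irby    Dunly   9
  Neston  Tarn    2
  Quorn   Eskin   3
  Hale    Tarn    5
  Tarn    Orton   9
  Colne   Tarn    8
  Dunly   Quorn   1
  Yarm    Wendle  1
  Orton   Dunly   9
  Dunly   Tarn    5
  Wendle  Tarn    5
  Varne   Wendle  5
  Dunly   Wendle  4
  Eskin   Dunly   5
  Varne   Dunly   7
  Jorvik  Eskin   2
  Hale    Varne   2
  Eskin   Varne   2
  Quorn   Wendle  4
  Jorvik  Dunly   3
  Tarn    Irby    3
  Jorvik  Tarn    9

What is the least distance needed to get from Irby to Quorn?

8 km

Settle nodes by increasing distance from Irby:
Irby: 0
Yarm: 3  (via Irby)
Tarn: 3  (via Irby)
Wendle: 4  (via Yarm)
Neston: 5  (via Tarn)
Orton: 5  (via Yarm)
Varne: 7  (via Tarn)
Dunly: 8  (via Tarn)
Quorn: 8  (via Wendle)
Shortest route: Irby → Yarm → Wendle → Quorn = 8 km.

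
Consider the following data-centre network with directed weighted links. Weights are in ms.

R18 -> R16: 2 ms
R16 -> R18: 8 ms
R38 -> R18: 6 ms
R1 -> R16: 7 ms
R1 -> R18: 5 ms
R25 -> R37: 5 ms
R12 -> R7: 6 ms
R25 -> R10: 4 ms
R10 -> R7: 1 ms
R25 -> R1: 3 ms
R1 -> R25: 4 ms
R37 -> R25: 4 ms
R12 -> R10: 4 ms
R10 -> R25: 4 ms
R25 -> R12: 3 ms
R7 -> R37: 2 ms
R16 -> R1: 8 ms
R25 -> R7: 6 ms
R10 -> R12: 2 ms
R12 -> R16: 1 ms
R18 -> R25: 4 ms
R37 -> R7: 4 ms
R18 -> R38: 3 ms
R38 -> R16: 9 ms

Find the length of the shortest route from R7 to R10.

10 ms

Candidate routes:
R7 - R37 - R25 - R12 - R10: 2+4+3+4 = 13
R7 - R37 - R25 - R10: 2+4+4 = 10
The minimum is 10 ms via R7 - R37 - R25 - R10.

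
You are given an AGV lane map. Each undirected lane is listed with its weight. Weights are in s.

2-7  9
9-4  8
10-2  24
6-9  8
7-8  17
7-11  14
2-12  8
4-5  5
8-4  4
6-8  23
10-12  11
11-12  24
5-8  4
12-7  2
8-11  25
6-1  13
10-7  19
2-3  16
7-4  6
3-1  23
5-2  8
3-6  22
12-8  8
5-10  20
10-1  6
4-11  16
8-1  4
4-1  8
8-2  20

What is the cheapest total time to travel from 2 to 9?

Compare a few routes:
2 - 5 - 4 - 9: 8+5+8 = 21
2 - 7 - 4 - 9: 9+6+8 = 23
Cheapest is 2 - 5 - 4 - 9 at 21 s.

21 s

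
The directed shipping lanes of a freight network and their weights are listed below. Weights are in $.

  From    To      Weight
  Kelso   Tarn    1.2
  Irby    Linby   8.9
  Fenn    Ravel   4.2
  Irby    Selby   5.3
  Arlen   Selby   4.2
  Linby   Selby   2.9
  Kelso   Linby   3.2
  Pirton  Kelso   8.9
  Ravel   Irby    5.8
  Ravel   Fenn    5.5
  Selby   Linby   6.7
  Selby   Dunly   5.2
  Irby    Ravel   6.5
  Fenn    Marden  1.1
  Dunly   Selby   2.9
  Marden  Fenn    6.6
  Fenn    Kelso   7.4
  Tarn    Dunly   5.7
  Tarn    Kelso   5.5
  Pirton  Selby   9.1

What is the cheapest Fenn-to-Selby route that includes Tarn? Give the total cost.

$17.2

Best Fenn to Tarn: Fenn–Kelso–Tarn costing 8.6
Best Tarn to Selby: Tarn–Dunly–Selby costing 8.6
Total via Tarn: 8.6 + 8.6 = $17.2.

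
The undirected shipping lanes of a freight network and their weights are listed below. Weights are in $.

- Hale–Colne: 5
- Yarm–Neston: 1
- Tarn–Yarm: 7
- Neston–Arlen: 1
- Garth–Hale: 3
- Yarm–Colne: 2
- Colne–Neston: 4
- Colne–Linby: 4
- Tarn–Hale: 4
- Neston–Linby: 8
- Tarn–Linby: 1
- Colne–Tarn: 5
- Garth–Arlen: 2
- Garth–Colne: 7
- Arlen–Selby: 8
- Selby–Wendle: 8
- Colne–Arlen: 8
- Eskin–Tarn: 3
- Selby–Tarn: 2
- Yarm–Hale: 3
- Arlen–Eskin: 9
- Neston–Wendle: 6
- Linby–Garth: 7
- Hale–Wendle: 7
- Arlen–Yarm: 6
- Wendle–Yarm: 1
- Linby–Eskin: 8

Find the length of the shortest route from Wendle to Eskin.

Running Dijkstra from Wendle:
Wendle: 0
Yarm: 1  (via Wendle)
Neston: 2  (via Yarm)
Arlen: 3  (via Neston)
Colne: 3  (via Yarm)
Hale: 4  (via Yarm)
Garth: 5  (via Arlen)
Linby: 7  (via Colne)
Selby: 8  (via Wendle)
Tarn: 8  (via Yarm)
Eskin: 11  (via Tarn)
Shortest route: Wendle–Yarm–Tarn–Eskin = $11.

$11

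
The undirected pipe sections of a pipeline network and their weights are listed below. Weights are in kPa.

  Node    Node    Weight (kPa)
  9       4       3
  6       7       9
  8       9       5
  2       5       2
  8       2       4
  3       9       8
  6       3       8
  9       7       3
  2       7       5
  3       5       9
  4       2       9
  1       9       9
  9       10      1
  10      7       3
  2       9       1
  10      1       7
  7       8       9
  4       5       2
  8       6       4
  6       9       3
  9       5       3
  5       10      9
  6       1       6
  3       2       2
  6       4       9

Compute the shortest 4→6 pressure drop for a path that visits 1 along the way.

17 kPa

Shortest 4→1: 4 → 9 → 10 → 1 = 11
Best 1 to 6: 1 → 6 costing 6
Total via 1: 11 + 6 = 17 kPa.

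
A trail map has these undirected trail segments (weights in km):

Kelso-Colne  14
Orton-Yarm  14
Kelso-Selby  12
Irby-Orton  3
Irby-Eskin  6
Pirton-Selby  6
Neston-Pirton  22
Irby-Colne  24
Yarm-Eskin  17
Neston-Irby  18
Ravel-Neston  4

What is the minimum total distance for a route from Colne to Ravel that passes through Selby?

58 km

Shortest Colne→Selby: Colne → Kelso → Selby = 26
Shortest Selby→Ravel: Selby → Pirton → Neston → Ravel = 32
Total via Selby: 26 + 32 = 58 km.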